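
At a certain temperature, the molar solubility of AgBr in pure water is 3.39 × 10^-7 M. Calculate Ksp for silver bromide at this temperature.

Ksp = 1.15 × 10^-13

AgBr(s) <=> Ag^+(aq) + Br^-(aq)
If s mol/L of AgBr dissolves, [Ag^+] = s and [Br^-] = s.
Ksp = [Ag^+][Br^-]
Ksp = s × s = s^2
With s = 3.39 × 10^-7: Ksp = 1.15 × 10^-13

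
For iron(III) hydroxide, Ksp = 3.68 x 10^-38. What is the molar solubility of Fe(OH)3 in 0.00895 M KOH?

Fe(OH)3(s) ⇌ Fe^3+ + 3 OH^-
Ksp = [Fe^3+][OH^-]^3
If s mol/L dissolves here, [Fe^3+] = s, [OH^-] = 0.00895 + 3s ≈ 0.00895 (common-ion effect: OH^- is already 0.00895 M).
Ksp ≈ s × (0.00895)^3
s = 5.13 × 10^-32 M
Check: 3s = 1.5 x 10^-31 ≪ 0.00895, so the approximation is valid.

5.13 x 10^-32 M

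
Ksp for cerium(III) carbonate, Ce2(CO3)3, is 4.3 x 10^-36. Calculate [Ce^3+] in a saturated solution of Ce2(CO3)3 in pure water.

Ce2(CO3)3(s) ⇌ 2 Ce^3+(aq) + 3 CO3^2-(aq)
Ksp = [Ce^3+]^2[CO3^2-]^3
Let s = molar solubility. Then [Ce^3+] = 2s and [CO3^2-] = 3s.
Ksp = (2s)^2(3s)^3 = 108s^5
s = (4.3 x 10^-36 / 108)^(1/5) = 3.31 x 10^-8 M
[Ce^3+] = 2s = 6.6 × 10^-8 M

6.6e-8 M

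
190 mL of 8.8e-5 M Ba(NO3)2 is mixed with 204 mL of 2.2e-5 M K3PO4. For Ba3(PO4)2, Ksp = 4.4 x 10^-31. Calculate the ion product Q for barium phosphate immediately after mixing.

Total volume = 190 + 204 = 394 mL.
[Ba^2+] = 8.8 x 10^-5 × (190/394) = 4.24 x 10^-5 M
[PO4^3-] = 2.2 × 10^-5 × (204/394) = 1.14 × 10^-5 M
Ba3(PO4)2(s) ⇌ 3 Ba^2+ + 2 PO4^3-, so Q = [Ba^2+]^3[PO4^3-]^2
Q = (4.24 x 10^-5)^3(1.14 × 10^-5)^2 = 9.9 x 10^-24
Q > Ksp, so Ba3(PO4)2 will precipitate.

Q = 9.9 × 10^-24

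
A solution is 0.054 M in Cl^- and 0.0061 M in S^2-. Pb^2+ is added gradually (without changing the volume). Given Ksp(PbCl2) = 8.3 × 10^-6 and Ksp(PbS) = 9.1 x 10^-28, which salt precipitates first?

PbS

Each salt begins to precipitate when Q = Ksp, i.e. when [Pb^2+] reaches its threshold.
For PbCl2: 8.3 × 10^-6 = (0.054)^2 × [Pb^2+]  ⇒  [Pb^2+] = 2.8 × 10^-3 M.
For PbS: 9.1 x 10^-28 = 0.0061 × [Pb^2+]  ⇒  [Pb^2+] = 1.5 x 10^-25 M.
The salt with the lower threshold [Pb^2+] precipitates first: PbS.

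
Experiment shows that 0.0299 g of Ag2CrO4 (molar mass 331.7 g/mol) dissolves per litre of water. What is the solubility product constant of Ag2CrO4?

Molar solubility s = (2.99 × 10^-2 g/L) / (331.7 g/mol) = 9.014 × 10^-5 M.
Ag2CrO4(s) ⇌ 2 Ag^+(aq) + CrO4^2-(aq)
For each mole of Ag2CrO4 that dissolves: [Ag^+] = 2s, [CrO4^2-] = s.
Ksp = [Ag^+]^2[CrO4^2-]
Ksp = (2s)^2s = 4s^3
Ksp = 4 × (9.014 × 10^-5)^3 = 2.93 × 10^-12

Ksp ≈ 2.93e-12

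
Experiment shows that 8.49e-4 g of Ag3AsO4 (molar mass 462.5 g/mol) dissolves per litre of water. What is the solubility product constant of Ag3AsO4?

Molar solubility s = (8.49 × 10^-4 g/L) / (462.5 g/mol) = 1.836 × 10^-6 M.
Ag3AsO4(s) ⇌ 3 Ag^+ + AsO4^3-
If s mol/L of Ag3AsO4 dissolves, [Ag^+] = 3s and [AsO4^3-] = s.
Ksp = [Ag^+]^3[AsO4^3-]
So Ksp = (3s)^3 × s = 27s^4
With s = 1.836 × 10^-6: Ksp = 3.07 × 10^-22

3.07 × 10^-22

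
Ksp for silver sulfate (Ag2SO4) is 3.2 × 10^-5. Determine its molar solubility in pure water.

s = 2.0e-2 M

Ag2SO4(s) <=> 2 Ag^+(aq) + SO4^2-(aq)
Ksp = [Ag^+]^2[SO4^2-]
For each mole of Ag2SO4 that dissolves: [Ag^+] = 2s, [SO4^2-] = s.
Ksp = (2s)^2s = 4s^3
Solving, s = (3.2 × 10^-5/4)^(1/3) = 2.0 × 10^-2 M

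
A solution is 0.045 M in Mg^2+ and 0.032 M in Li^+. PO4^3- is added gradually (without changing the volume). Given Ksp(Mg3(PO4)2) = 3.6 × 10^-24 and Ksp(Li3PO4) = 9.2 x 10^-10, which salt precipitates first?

Mg3(PO4)2

Precipitation of each salt starts when its ion product equals its Ksp.
For Mg3(PO4)2: 3.6 × 10^-24 = (0.045)^3 × [PO4^3-]^2  ⇒  [PO4^3-] = 2.0 × 10^-10 M.
For Li3PO4: 9.2 x 10^-10 = (0.032)^3 × [PO4^3-]  ⇒  [PO4^3-] = 2.8 x 10^-5 M.
The salt with the lower threshold [PO4^3-] precipitates first: Mg3(PO4)2.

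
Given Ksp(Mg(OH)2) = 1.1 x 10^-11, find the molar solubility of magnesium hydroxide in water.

Mg(OH)2(s) ⇌ Mg^2+(aq) + 2 OH^-(aq)
Ksp = [Mg^2+][OH^-]^2
For each mole of Mg(OH)2 that dissolves: [Mg^2+] = s, [OH^-] = 2s.
Ksp = s(2s)^2 = 4s^3
Solving, s = (1.1 x 10^-11/4)^(1/3) = 1.4 x 10^-4 M

s = 1.4e-4 M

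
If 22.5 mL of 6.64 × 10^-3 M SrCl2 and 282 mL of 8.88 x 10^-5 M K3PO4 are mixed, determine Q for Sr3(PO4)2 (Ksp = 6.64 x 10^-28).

Total volume = 22.5 + 282 = 304.5 mL.
[Sr^2+] = 6.64 x 10^-3 × (22.5/304.5) = 4.906 × 10^-4 M
[PO4^3-] = 8.88 × 10^-5 × (282/304.5) = 8.224 × 10^-5 M
Sr3(PO4)2(s) ⇌ 3 Sr^2+(aq) + 2 PO4^3-(aq), so Q = [Sr^2+]^3[PO4^3-]^2
Q = (4.906 x 10^-4)^3(8.224 x 10^-5)^2 = 7.99 × 10^-19
Q > Ksp, so Sr3(PO4)2 will precipitate.

7.99 × 10^-19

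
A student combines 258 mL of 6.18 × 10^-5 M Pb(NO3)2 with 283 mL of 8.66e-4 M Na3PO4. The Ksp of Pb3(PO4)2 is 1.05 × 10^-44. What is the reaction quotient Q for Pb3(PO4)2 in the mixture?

Total volume = 258 + 283 = 541 mL.
[Pb^2+] = 6.18 × 10^-5 × (258/541) = 2.947 x 10^-5 M
[PO4^3-] = 8.66 x 10^-4 × (283/541) = 4.530 × 10^-4 M
Pb3(PO4)2(s) ⇌ 3 Pb^2+ + 2 PO4^3-, so Q = [Pb^2+]^3[PO4^3-]^2
Q = (2.947 x 10^-5)^3(4.530 x 10^-4)^2 = 5.25 x 10^-21
Q > Ksp, so Pb3(PO4)2 will precipitate.

Q ≈ 5.25 x 10^-21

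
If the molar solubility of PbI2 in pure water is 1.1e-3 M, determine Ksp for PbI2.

5.3 × 10^-9

PbI2(s) ⇌ Pb^2+ + 2 I^-
If s mol/L of PbI2 dissolves, [Pb^2+] = s and [I^-] = 2s.
Ksp = [Pb^2+][I^-]^2
So Ksp = s × (2s)^2 = 4s^3
Ksp = 4 × (1.1 × 10^-3)^3 = 5.3 × 10^-9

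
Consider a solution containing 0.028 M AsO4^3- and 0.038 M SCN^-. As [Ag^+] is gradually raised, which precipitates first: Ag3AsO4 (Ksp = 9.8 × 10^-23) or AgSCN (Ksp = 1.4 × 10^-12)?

Each salt begins to precipitate when Q = Ksp, i.e. when [Ag^+] reaches its threshold.
For Ag3AsO4: 9.8 × 10^-23 = 0.028 × [Ag^+]^3  ⇒  [Ag^+] = 1.5 × 10^-7 M.
For AgSCN: 1.4 × 10^-12 = 0.038 × [Ag^+]  ⇒  [Ag^+] = 3.7 × 10^-11 M.
The salt with the lower threshold [Ag^+] precipitates first: AgSCN.

AgSCN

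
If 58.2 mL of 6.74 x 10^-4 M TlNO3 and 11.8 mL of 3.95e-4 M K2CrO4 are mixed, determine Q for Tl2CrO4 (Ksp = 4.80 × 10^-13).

Q = 2.09 × 10^-11

Total volume = 58.2 + 11.8 = 70 mL.
[Tl^+] = 6.74 × 10^-4 × (58.2/70) = 5.604 x 10^-4 M
[CrO4^2-] = 3.95 × 10^-4 × (11.8/70) = 6.659 × 10^-5 M
Tl2CrO4(s) <=> 2 Tl^+ + CrO4^2-, so Q = [Tl^+]^2[CrO4^2-]
Q = (5.604 × 10^-4)^2(6.659 × 10^-5) = 2.09 × 10^-11
Q > Ksp, so Tl2CrO4 will precipitate.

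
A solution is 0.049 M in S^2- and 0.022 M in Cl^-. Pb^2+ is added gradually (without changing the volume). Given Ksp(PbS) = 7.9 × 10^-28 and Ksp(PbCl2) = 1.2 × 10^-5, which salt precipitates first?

PbS

Precipitation of each salt starts when its ion product equals its Ksp.
For PbS: 7.9 × 10^-28 = 0.049 × [Pb^2+]  ⇒  [Pb^2+] = 1.6 × 10^-26 M.
For PbCl2: 1.2 × 10^-5 = (0.022)^2 × [Pb^2+]  ⇒  [Pb^2+] = 2.5 × 10^-2 M.
The salt with the lower threshold [Pb^2+] precipitates first: PbS.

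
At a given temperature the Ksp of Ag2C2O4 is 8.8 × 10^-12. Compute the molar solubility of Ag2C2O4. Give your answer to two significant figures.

s ≈ 1.3e-4 M

Ag2C2O4(s) <=> 2 Ag^+ + C2O4^2-
Ksp = [Ag^+]^2[C2O4^2-]
If s mol/L of Ag2C2O4 dissolves, [Ag^+] = 2s and [C2O4^2-] = s.
So Ksp = (2s)^2 × s = 4s^3
s = (8.8 × 10^-12 / 4)^(1/3) = 1.3 × 10^-4 M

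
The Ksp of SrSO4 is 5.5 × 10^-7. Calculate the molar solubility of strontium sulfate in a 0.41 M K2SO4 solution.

s = 1.3 x 10^-6 M

SrSO4(s) ⇌ Sr^2+(aq) + SO4^2-(aq)
Ksp = [Sr^2+][SO4^2-]
Let s be the molar solubility in this solution. [Sr^2+] = s, [SO4^2-] = 0.41 + s ≈ 0.41 (Ksp is small, so little additional dissolves).
Ksp ≈ s × 0.41
s = 1.3 x 10^-6 M
Check: s = 1.3 × 10^-6 ≪ 0.41, so the approximation is valid.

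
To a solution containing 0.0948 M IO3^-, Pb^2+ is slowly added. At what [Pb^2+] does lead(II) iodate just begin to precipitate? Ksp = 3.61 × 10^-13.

[Pb^2+] = 4.02 × 10^-11 M

Pb(IO3)2(s) ⇌ Pb^2+(aq) + 2 IO3^-(aq)
Ksp = [Pb^2+][IO3^-]^2
Precipitation begins when Q = Ksp. With [IO3^-] = 0.0948 M:
3.61 × 10^-13 = (0.0948)^2 × [Pb^2+]
[Pb^2+] = (3.61 × 10^-13 / 8.987 × 10^-3) = 4.02 x 10^-11 M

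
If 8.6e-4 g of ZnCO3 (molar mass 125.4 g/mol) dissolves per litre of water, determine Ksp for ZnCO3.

Ksp = 4.7 × 10^-11

Molar solubility s = (8.6 × 10^-4 g/L) / (125.4 g/mol) = 6.86 × 10^-6 M.
ZnCO3(s) <=> Zn^2+ + CO3^2-
With molar solubility s: [Zn^2+] = s, [CO3^2-] = s.
Ksp = [Zn^2+][CO3^2-]
Ksp = (s)(s) = s^2
With s = 6.86 × 10^-6: Ksp = 4.7 × 10^-11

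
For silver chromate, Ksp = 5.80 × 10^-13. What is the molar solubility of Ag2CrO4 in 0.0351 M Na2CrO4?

Ag2CrO4(s) ⇌ 2 Ag^+(aq) + CrO4^2-(aq)
Ksp = [Ag^+]^2[CrO4^2-]
If s mol/L dissolves here, [Ag^+] = 2s, [CrO4^2-] = 0.0351 + s ≈ 0.0351 (Ksp is small, so little additional dissolves).
Ksp ≈ (2s)^2 × 0.0351
s = 2.03 × 10^-6 M
Check: s = 2.0 x 10^-6 ≪ 0.0351, so the approximation is valid.

2.03 x 10^-6 M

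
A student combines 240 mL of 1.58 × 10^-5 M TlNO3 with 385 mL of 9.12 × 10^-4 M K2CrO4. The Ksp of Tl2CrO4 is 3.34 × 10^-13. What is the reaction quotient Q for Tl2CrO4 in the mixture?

Total volume = 240 + 385 = 625 mL.
[Tl^+] = 1.58 × 10^-5 × (240/625) = 6.067 x 10^-6 M
[CrO4^2-] = 9.12 × 10^-4 × (385/625) = 5.618 × 10^-4 M
Tl2CrO4(s) ⇌ 2 Tl^+(aq) + CrO4^2-(aq), so Q = [Tl^+]^2[CrO4^2-]
Q = (6.067 × 10^-6)^2(5.618 × 10^-4) = 2.07 x 10^-14
Q < Ksp, so no precipitate of Tl2CrO4 forms.

Q ≈ 2.07 x 10^-14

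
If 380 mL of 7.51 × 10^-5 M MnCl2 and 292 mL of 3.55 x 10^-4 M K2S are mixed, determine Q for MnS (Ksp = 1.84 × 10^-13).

6.55 × 10^-9

Total volume = 380 + 292 = 672 mL.
[Mn^2+] = 7.51 x 10^-5 × (380/672) = 4.247 × 10^-5 M
[S^2-] = 3.55 x 10^-4 × (292/672) = 1.543 × 10^-4 M
MnS(s) <=> Mn^2+(aq) + S^2-(aq), so Q = [Mn^2+][S^2-]
Q = (4.247 × 10^-5)(1.543 × 10^-4) = 6.55 x 10^-9
Q > Ksp, so MnS will precipitate.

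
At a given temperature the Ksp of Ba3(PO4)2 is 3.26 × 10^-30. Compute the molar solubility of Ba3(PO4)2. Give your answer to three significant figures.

s = 4.97 × 10^-7 M

Ba3(PO4)2(s) <=> 3 Ba^2+(aq) + 2 PO4^3-(aq)
Ksp = [Ba^2+]^3[PO4^3-]^2
For each mole of Ba3(PO4)2 that dissolves: [Ba^2+] = 3s, [PO4^3-] = 2s.
Ksp = (3s)^3(2s)^2 = 108s^5
s = (3.26 × 10^-30 / 108)^(1/5) = 4.97 x 10^-7 M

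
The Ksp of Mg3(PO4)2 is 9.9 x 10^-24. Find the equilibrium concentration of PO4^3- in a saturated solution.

[PO4^3-] = 2.0e-5 M

Mg3(PO4)2(s) ⇌ 3 Mg^2+(aq) + 2 PO4^3-(aq)
Ksp = [Mg^2+]^3[PO4^3-]^2
Let s = molar solubility. Then [Mg^2+] = 3s and [PO4^3-] = 2s.
So Ksp = (3s)^3 × (2s)^2 = 108s^5
s = (9.9 x 10^-24 / 108)^(1/5) = 9.83 × 10^-6 M
[PO4^3-] = 2s = 2.0 x 10^-5 M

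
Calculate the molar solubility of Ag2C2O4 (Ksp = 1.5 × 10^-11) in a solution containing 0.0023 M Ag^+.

s ≈ 2.8 x 10^-6 M

Ag2C2O4(s) ⇌ 2 Ag^+(aq) + C2O4^2-(aq)
Ksp = [Ag^+]^2[C2O4^2-]
Let s be the molar solubility in this solution. [Ag^+] = 0.0023 + 2s ≈ 0.0023, [C2O4^2-] = s (since the Ag^+ already present dominates).
Ksp ≈ (0.0023)^2 × s
s = 2.8 x 10^-6 M
Check: 2s = 5.7 × 10^-6 ≪ 0.0023, so the approximation is valid.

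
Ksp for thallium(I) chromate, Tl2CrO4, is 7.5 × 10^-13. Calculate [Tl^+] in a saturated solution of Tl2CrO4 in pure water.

1.1 × 10^-4 M

Tl2CrO4(s) ⇌ 2 Tl^+ + CrO4^2-
Ksp = [Tl^+]^2[CrO4^2-]
Let s = molar solubility. Then [Tl^+] = 2s and [CrO4^2-] = s.
Ksp = (2s)^2s = 4s^3
s^3 = 7.5 × 10^-13 / 4, so s = 5.72 x 10^-5 M
[Tl^+] = 2s = 1.1 × 10^-4 M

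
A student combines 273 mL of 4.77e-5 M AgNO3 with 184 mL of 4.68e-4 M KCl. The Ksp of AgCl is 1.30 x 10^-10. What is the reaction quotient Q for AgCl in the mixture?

Total volume = 273 + 184 = 457 mL.
[Ag^+] = 4.77 × 10^-5 × (273/457) = 2.849 × 10^-5 M
[Cl^-] = 4.68 × 10^-4 × (184/457) = 1.884 × 10^-4 M
AgCl(s) <=> Ag^+ + Cl^-, so Q = [Ag^+][Cl^-]
Q = (2.849 × 10^-5)(1.884 × 10^-4) = 5.37 × 10^-9
Q > Ksp, so AgCl will precipitate.

Q ≈ 5.37e-9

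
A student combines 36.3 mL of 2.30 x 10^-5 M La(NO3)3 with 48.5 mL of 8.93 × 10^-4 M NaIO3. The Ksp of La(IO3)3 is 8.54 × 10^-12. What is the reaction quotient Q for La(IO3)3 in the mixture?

Total volume = 36.3 + 48.5 = 84.8 mL.
[La^3+] = 2.30 × 10^-5 × (36.3/84.8) = 9.846 × 10^-6 M
[IO3^-] = 8.93 × 10^-4 × (48.5/84.8) = 5.107 × 10^-4 M
La(IO3)3(s) <=> La^3+ + 3 IO3^-, so Q = [La^3+][IO3^-]^3
Q = (9.846 × 10^-6)(5.107 × 10^-4)^3 = 1.31 × 10^-15
Q < Ksp, so no precipitate of La(IO3)3 forms.

Q ≈ 1.31e-15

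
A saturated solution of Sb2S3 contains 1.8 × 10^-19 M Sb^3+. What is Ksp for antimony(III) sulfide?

Sb2S3(s) <=> 2 Sb^3+ + 3 S^2-
Stoichiometry gives [S^2-] = (3/2)[Sb^3+] = 2.70 × 10^-19 M.
Ksp = [Sb^3+]^2[S^2-]^3
Ksp = (1.8 × 10^-19)^2 × (2.70 x 10^-19)^3 = 6.4 × 10^-94

Ksp = 6.4 × 10^-94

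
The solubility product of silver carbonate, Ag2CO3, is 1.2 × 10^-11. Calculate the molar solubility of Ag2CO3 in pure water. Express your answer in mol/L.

Ag2CO3(s) ⇌ 2 Ag^+(aq) + CO3^2-(aq)
Ksp = [Ag^+]^2[CO3^2-]
If s mol/L of Ag2CO3 dissolves, [Ag^+] = 2s and [CO3^2-] = s.
Substituting: Ksp = (2s)^2s = 4s^3
s = (1.2 × 10^-11 / 4)^(1/3) = 1.4 × 10^-4 M

1.4e-4 M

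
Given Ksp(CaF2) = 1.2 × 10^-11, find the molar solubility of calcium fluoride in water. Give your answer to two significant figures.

1.4 × 10^-4 M

CaF2(s) ⇌ Ca^2+ + 2 F^-
Ksp = [Ca^2+][F^-]^2
If s mol/L of CaF2 dissolves, [Ca^2+] = s and [F^-] = 2s.
Substituting: Ksp = s(2s)^2 = 4s^3
s^3 = 1.2 × 10^-11 / 4, so s = 1.4 x 10^-4 M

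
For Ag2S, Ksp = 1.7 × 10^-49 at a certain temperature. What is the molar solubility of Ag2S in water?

Ag2S(s) ⇌ 2 Ag^+ + S^2-
Ksp = [Ag^+]^2[S^2-]
Let s = molar solubility. Then [Ag^+] = 2s and [S^2-] = s.
Ksp = (2s)^2s = 4s^3
s = (1.7 × 10^-49 / 4)^(1/3) = 3.5 x 10^-17 M

s ≈ 3.5 × 10^-17 M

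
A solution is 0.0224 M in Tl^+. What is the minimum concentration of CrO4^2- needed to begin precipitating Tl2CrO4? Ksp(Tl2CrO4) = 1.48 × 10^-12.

[CrO4^2-] ≈ 2.95 × 10^-9 M

Tl2CrO4(s) <=> 2 Tl^+(aq) + CrO4^2-(aq)
Ksp = [Tl^+]^2[CrO4^2-]
Precipitation begins when Q = Ksp. With [Tl^+] = 0.0224 M:
1.48 × 10^-12 = (0.0224)^2 × [CrO4^2-]
[CrO4^2-] = (1.48 × 10^-12 / 5.018 x 10^-4) = 2.95 × 10^-9 M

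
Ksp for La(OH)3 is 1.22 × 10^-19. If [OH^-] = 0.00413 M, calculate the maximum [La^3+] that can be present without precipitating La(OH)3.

La(OH)3(s) <=> La^3+(aq) + 3 OH^-(aq)
Ksp = [La^3+][OH^-]^3
Precipitation begins when Q = Ksp. With [OH^-] = 0.00413 M:
1.22 × 10^-19 = (0.00413)^3 × [La^3+]
[La^3+] = (1.22 × 10^-19 / 7.044 x 10^-8) = 1.73 × 10^-12 M

[La^3+] = 1.73 x 10^-12 M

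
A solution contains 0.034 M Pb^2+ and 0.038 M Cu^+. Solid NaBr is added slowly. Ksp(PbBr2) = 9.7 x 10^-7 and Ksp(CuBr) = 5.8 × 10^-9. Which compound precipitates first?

CuBr

Precipitation of each salt starts when its ion product equals its Ksp.
For PbBr2: 9.7 x 10^-7 = 0.034 × [Br^-]^2  ⇒  [Br^-] = 5.3 x 10^-3 M.
For CuBr: 5.8 × 10^-9 = 0.038 × [Br^-]  ⇒  [Br^-] = 1.5 × 10^-7 M.
The salt with the lower threshold [Br^-] precipitates first: CuBr.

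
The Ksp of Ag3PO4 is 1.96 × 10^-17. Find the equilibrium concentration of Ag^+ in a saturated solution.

8.76e-5 M

Ag3PO4(s) ⇌ 3 Ag^+ + PO4^3-
Ksp = [Ag^+]^3[PO4^3-]
Let s = molar solubility. Then [Ag^+] = 3s and [PO4^3-] = s.
Ksp = (3s)^3s = 27s^4
Solving, s = (1.96 × 10^-17/27)^(1/4) = 2.919 x 10^-5 M
[Ag^+] = 3s = 8.76 × 10^-5 M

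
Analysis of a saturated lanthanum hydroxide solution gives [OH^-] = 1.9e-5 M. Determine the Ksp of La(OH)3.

Ksp = 4.3e-20

La(OH)3(s) <=> La^3+ + 3 OH^-
Stoichiometry gives [La^3+] = (1/3)[OH^-] = 6.33 x 10^-6 M.
Ksp = [La^3+][OH^-]^3
Ksp = 6.33 × 10^-6 × (1.9 × 10^-5)^3 = 4.3 x 10^-20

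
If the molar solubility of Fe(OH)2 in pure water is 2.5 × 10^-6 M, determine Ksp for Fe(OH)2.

Fe(OH)2(s) ⇌ Fe^2+ + 2 OH^-
If s mol/L of Fe(OH)2 dissolves, [Fe^2+] = s and [OH^-] = 2s.
Ksp = [Fe^2+][OH^-]^2
So Ksp = s × (2s)^2 = 4s^3
With s = 2.5 × 10^-6: Ksp = 6.3 × 10^-17

6.3 x 10^-17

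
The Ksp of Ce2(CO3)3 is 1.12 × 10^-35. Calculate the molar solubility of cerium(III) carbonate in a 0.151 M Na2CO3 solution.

2.85e-17 M

Ce2(CO3)3(s) <=> 2 Ce^3+(aq) + 3 CO3^2-(aq)
Ksp = [Ce^3+]^2[CO3^2-]^3
Let s = moles of Ce2(CO3)3 that dissolve per litre. [Ce^3+] = 2s, [CO3^2-] = 0.151 + 3s ≈ 0.151 (Ksp is small, so little additional dissolves).
Ksp ≈ (2s)^2 × (0.151)^3
s = 2.85 × 10^-17 M
Check: 3s = 8.6 × 10^-17 ≪ 0.151, so the approximation is valid.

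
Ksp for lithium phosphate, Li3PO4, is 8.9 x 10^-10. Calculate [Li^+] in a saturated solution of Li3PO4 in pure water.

Li3PO4(s) ⇌ 3 Li^+(aq) + PO4^3-(aq)
Ksp = [Li^+]^3[PO4^3-]
For each mole of Li3PO4 that dissolves: [Li^+] = 3s, [PO4^3-] = s.
Ksp = (3s)^3s = 27s^4
Solving, s = (8.9 x 10^-10/27)^(1/4) = 2.40 × 10^-3 M
[Li^+] = 3s = 7.2 × 10^-3 M

7.2 × 10^-3 M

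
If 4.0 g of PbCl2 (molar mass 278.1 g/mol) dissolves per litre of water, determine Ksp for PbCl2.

Ksp ≈ 1.2 × 10^-5

Molar solubility s = (4.0 g/L) / (278.1 g/mol) = 1.44 x 10^-2 M.
PbCl2(s) <=> Pb^2+(aq) + 2 Cl^-(aq)
If s mol/L of PbCl2 dissolves, [Pb^2+] = s and [Cl^-] = 2s.
Ksp = [Pb^2+][Cl^-]^2
So Ksp = s × (2s)^2 = 4s^3
With s = 1.44 × 10^-2: Ksp = 1.2 × 10^-5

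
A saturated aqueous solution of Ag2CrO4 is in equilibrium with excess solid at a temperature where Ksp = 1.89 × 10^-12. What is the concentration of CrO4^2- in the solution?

Ag2CrO4(s) ⇌ 2 Ag^+(aq) + CrO4^2-(aq)
Ksp = [Ag^+]^2[CrO4^2-]
For each mole of Ag2CrO4 that dissolves: [Ag^+] = 2s, [CrO4^2-] = s.
Ksp = (2s)^2s = 4s^3
Solving, s = (1.89 × 10^-12/4)^(1/3) = 7.789 x 10^-5 M
[CrO4^2-] = s = 7.79 × 10^-5 M

[CrO4^2-] ≈ 7.79 × 10^-5 M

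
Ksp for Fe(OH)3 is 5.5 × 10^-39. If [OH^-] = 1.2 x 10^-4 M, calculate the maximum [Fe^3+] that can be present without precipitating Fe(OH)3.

[Fe^3+] ≈ 3.2e-27 M

Fe(OH)3(s) ⇌ Fe^3+ + 3 OH^-
Ksp = [Fe^3+][OH^-]^3
Precipitation begins when Q = Ksp. With [OH^-] = 1.2 x 10^-4 M:
5.5 × 10^-39 = (1.2 x 10^-4)^3 × [Fe^3+]
[Fe^3+] = (5.5 × 10^-39 / 1.73 × 10^-12) = 3.2 x 10^-27 M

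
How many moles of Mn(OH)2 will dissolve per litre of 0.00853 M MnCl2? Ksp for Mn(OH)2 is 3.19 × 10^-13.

Mn(OH)2(s) ⇌ Mn^2+ + 2 OH^-
Ksp = [Mn^2+][OH^-]^2
Let s = moles of Mn(OH)2 that dissolve per litre. [Mn^2+] = 0.00853 + s ≈ 0.00853, [OH^-] = 2s (common-ion effect: Mn^2+ is already 0.00853 M).
Ksp ≈ 0.00853 × (2s)^2
s = 3.06 × 10^-6 M
Check: s = 3.1 x 10^-6 ≪ 0.00853, so the approximation is valid.

3.06 × 10^-6 M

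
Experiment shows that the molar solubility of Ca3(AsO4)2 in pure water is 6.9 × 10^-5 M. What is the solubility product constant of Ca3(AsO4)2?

Ca3(AsO4)2(s) ⇌ 3 Ca^2+ + 2 AsO4^3-
For each mole of Ca3(AsO4)2 that dissolves: [Ca^2+] = 3s, [AsO4^3-] = 2s.
Ksp = [Ca^2+]^3[AsO4^3-]^2
Ksp = (3s)^3(2s)^2 = 108s^5
With s = 6.9 x 10^-5: Ksp = 1.7 × 10^-19

Ksp = 1.7 x 10^-19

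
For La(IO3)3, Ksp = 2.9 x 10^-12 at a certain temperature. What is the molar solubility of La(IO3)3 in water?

La(IO3)3(s) ⇌ La^3+(aq) + 3 IO3^-(aq)
Ksp = [La^3+][IO3^-]^3
With molar solubility s: [La^3+] = s, [IO3^-] = 3s.
So Ksp = s × (3s)^3 = 27s^4
s^4 = 2.9 x 10^-12 / 27, so s = 5.7 × 10^-4 M

5.7 x 10^-4 M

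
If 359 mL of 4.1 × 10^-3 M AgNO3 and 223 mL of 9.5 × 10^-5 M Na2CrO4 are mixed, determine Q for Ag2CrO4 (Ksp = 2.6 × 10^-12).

Total volume = 359 + 223 = 582 mL.
[Ag^+] = 4.1 × 10^-3 × (359/582) = 2.53 × 10^-3 M
[CrO4^2-] = 9.5 × 10^-5 × (223/582) = 3.64 × 10^-5 M
Ag2CrO4(s) <=> 2 Ag^+(aq) + CrO4^2-(aq), so Q = [Ag^+]^2[CrO4^2-]
Q = (2.53 x 10^-3)^2(3.64 × 10^-5) = 2.3 x 10^-10
Q > Ksp, so Ag2CrO4 will precipitate.

2.3e-10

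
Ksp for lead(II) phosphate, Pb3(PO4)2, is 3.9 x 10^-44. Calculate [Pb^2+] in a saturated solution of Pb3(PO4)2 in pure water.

Pb3(PO4)2(s) <=> 3 Pb^2+(aq) + 2 PO4^3-(aq)
Ksp = [Pb^2+]^3[PO4^3-]^2
Let s = molar solubility. Then [Pb^2+] = 3s and [PO4^3-] = 2s.
So Ksp = (3s)^3 × (2s)^2 = 108s^5
s = (3.9 x 10^-44 / 108)^(1/5) = 8.16 × 10^-10 M
[Pb^2+] = 3s = 2.4 × 10^-9 M

[Pb^2+] = 2.4 x 10^-9 M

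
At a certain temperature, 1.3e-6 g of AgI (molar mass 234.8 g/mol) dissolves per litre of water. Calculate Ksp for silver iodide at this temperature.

Ksp = 3.1 × 10^-17

Molar solubility s = (1.3 × 10^-6 g/L) / (234.8 g/mol) = 5.54 x 10^-9 M.
AgI(s) ⇌ Ag^+(aq) + I^-(aq)
With molar solubility s: [Ag^+] = s, [I^-] = s.
Ksp = [Ag^+][I^-]
Ksp = s × s = s^2
Ksp = (5.54 x 10^-9)^2 = 3.1 x 10^-17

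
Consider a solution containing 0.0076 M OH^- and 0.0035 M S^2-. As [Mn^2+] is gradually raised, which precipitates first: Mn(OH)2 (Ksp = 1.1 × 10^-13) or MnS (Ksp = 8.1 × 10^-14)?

Each salt begins to precipitate when Q = Ksp, i.e. when [Mn^2+] reaches its threshold.
For Mn(OH)2: 1.1 × 10^-13 = (0.0076)^2 × [Mn^2+]  ⇒  [Mn^2+] = 1.9 x 10^-9 M.
For MnS: 8.1 × 10^-14 = 0.0035 × [Mn^2+]  ⇒  [Mn^2+] = 2.3 × 10^-11 M.
The salt with the lower threshold [Mn^2+] precipitates first: MnS.

MnS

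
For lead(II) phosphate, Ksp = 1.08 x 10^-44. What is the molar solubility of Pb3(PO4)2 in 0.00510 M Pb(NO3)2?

1.43e-19 M

Pb3(PO4)2(s) ⇌ 3 Pb^2+(aq) + 2 PO4^3-(aq)
Ksp = [Pb^2+]^3[PO4^3-]^2
Let s be the molar solubility in this solution. [Pb^2+] = 0.00510 + 3s ≈ 0.00510, [PO4^3-] = 2s (since Pb^2+ from Pb(NO3)2 dominates).
Ksp ≈ (0.00510)^3 × (2s)^2
s = 1.43 × 10^-19 M
Check: 3s = 4.3 x 10^-19 ≪ 0.00510, so the approximation is valid.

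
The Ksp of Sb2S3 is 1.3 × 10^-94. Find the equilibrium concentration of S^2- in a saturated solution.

[S^2-] = 2.0 x 10^-19 M

Sb2S3(s) <=> 2 Sb^3+ + 3 S^2-
Ksp = [Sb^3+]^2[S^2-]^3
With molar solubility s: [Sb^3+] = 2s, [S^2-] = 3s.
Substituting: Ksp = (2s)^2(3s)^3 = 108s^5
s^5 = 1.3 × 10^-94 / 108, so s = 6.55 x 10^-20 M
[S^2-] = 3s = 2.0 × 10^-19 M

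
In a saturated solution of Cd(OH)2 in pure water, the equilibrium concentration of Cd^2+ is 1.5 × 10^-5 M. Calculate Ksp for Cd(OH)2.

Cd(OH)2(s) ⇌ Cd^2+(aq) + 2 OH^-(aq)
Stoichiometry gives [OH^-] = (2/1)[Cd^2+] = 3.00 x 10^-5 M.
Ksp = [Cd^2+][OH^-]^2
Ksp = 1.5 x 10^-5 × (3.00 × 10^-5)^2 = 1.4 × 10^-14

Ksp ≈ 1.4e-14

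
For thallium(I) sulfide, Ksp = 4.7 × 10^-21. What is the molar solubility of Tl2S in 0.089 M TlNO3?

s ≈ 5.9 x 10^-19 M

Tl2S(s) ⇌ 2 Tl^+(aq) + S^2-(aq)
Ksp = [Tl^+]^2[S^2-]
Let s = moles of Tl2S that dissolve per litre. [Tl^+] = 0.089 + 2s ≈ 0.089, [S^2-] = s (Ksp is small, so little additional dissolves).
Ksp ≈ (0.089)^2 × s
s = 5.9 × 10^-19 M
Check: 2s = 1.2 × 10^-18 ≪ 0.089, so the approximation is valid.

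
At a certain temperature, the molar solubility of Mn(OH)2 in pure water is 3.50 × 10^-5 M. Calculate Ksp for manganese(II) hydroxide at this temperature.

Mn(OH)2(s) <=> Mn^2+(aq) + 2 OH^-(aq)
For each mole of Mn(OH)2 that dissolves: [Mn^2+] = s, [OH^-] = 2s.
Ksp = [Mn^2+][OH^-]^2
Substituting: Ksp = s(2s)^2 = 4s^3
With s = 3.50 × 10^-5: Ksp = 1.72 x 10^-13

Ksp ≈ 1.72e-13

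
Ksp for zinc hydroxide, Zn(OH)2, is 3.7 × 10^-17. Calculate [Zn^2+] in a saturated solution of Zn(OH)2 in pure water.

[Zn^2+] ≈ 2.1 × 10^-6 M

Zn(OH)2(s) ⇌ Zn^2+ + 2 OH^-
Ksp = [Zn^2+][OH^-]^2
With molar solubility s: [Zn^2+] = s, [OH^-] = 2s.
Ksp = s(2s)^2 = 4s^3
s^3 = 3.7 × 10^-17 / 4, so s = 2.10 × 10^-6 M
[Zn^2+] = s = 2.1 x 10^-6 M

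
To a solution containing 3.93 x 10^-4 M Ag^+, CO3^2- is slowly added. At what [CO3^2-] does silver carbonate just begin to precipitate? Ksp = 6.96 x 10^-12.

[CO3^2-] ≈ 4.51e-5 M

Ag2CO3(s) <=> 2 Ag^+ + CO3^2-
Ksp = [Ag^+]^2[CO3^2-]
Precipitation begins when Q = Ksp. With [Ag^+] = 3.93 x 10^-4 M:
6.96 x 10^-12 = (3.93 x 10^-4)^2 × [CO3^2-]
[CO3^2-] = (6.96 x 10^-12 / 1.544 × 10^-7) = 4.51 × 10^-5 M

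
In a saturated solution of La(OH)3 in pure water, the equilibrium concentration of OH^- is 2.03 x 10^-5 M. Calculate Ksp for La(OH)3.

La(OH)3(s) <=> La^3+ + 3 OH^-
Stoichiometry gives [La^3+] = (1/3)[OH^-] = 6.767 × 10^-6 M.
Ksp = [La^3+][OH^-]^3
Ksp = 6.767 × 10^-6 × (2.03 x 10^-5)^3 = 5.66 × 10^-20

Ksp ≈ 5.66 × 10^-20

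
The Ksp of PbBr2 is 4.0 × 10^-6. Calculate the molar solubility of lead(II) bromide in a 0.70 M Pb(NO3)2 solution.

PbBr2(s) ⇌ Pb^2+ + 2 Br^-
Ksp = [Pb^2+][Br^-]^2
Let s be the molar solubility in this solution. [Pb^2+] = 0.70 + s ≈ 0.70, [Br^-] = 2s (Ksp is small, so little additional dissolves).
Ksp ≈ 0.70 × (2s)^2
s = 1.2 × 10^-3 M
Check: s = 1.2 x 10^-3 ≪ 0.70, so the approximation is valid.

s ≈ 1.2e-3 M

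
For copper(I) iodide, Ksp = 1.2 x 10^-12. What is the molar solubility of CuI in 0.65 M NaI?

CuI(s) ⇌ Cu^+(aq) + I^-(aq)
Ksp = [Cu^+][I^-]
Let s = moles of CuI that dissolve per litre. [Cu^+] = s, [I^-] = 0.65 + s ≈ 0.65 (since I^- from NaI dominates).
Ksp ≈ s × 0.65
s = 1.8 x 10^-12 M
Check: s = 1.8 x 10^-12 ≪ 0.65, so the approximation is valid.

s = 1.8 × 10^-12 M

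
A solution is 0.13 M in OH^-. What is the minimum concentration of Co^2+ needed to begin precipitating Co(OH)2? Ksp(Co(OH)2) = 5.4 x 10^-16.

3.2 × 10^-14 M

Co(OH)2(s) ⇌ Co^2+(aq) + 2 OH^-(aq)
Ksp = [Co^2+][OH^-]^2
Precipitation begins when Q = Ksp. With [OH^-] = 0.13 M:
5.4 x 10^-16 = (0.13)^2 × [Co^2+]
[Co^2+] = (5.4 x 10^-16 / 1.69 × 10^-2) = 3.2 × 10^-14 M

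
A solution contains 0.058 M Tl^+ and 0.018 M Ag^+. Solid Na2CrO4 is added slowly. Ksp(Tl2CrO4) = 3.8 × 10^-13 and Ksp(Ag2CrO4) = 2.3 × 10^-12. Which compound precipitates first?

Each salt begins to precipitate when Q = Ksp, i.e. when [CrO4^2-] reaches its threshold.
For Tl2CrO4: 3.8 × 10^-13 = (0.058)^2 × [CrO4^2-]  ⇒  [CrO4^2-] = 1.1 × 10^-10 M.
For Ag2CrO4: 2.3 × 10^-12 = (0.018)^2 × [CrO4^2-]  ⇒  [CrO4^2-] = 7.1 × 10^-9 M.
The salt with the lower threshold [CrO4^2-] precipitates first: Tl2CrO4.

Tl2CrO4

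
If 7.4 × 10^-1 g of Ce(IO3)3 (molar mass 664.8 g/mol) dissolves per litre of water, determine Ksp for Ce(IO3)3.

Ksp = 4.1 × 10^-11

Molar solubility s = (7.4 × 10^-1 g/L) / (664.8 g/mol) = 1.11 × 10^-3 M.
Ce(IO3)3(s) ⇌ Ce^3+ + 3 IO3^-
Let s = molar solubility. Then [Ce^3+] = s and [IO3^-] = 3s.
Ksp = [Ce^3+][IO3^-]^3
Ksp = s(3s)^3 = 27s^4
With s = 1.11 × 10^-3: Ksp = 4.1 x 10^-11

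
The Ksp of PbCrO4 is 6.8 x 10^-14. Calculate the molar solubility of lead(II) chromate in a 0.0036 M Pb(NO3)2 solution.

s ≈ 1.9 × 10^-11 M

PbCrO4(s) ⇌ Pb^2+(aq) + CrO4^2-(aq)
Ksp = [Pb^2+][CrO4^2-]
Let s = moles of PbCrO4 that dissolve per litre. [Pb^2+] = 0.0036 + s ≈ 0.0036, [CrO4^2-] = s (Ksp is small, so little additional dissolves).
Ksp ≈ 0.0036 × s
s = 1.9 x 10^-11 M
Check: s = 1.9 x 10^-11 ≪ 0.0036, so the approximation is valid.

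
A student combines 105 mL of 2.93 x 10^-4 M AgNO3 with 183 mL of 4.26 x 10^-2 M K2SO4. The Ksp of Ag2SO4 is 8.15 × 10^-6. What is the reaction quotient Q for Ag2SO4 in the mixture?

Q = 3.09 × 10^-10

Total volume = 105 + 183 = 288 mL.
[Ag^+] = 2.93 x 10^-4 × (105/288) = 1.068 × 10^-4 M
[SO4^2-] = 4.26 × 10^-2 × (183/288) = 2.707 × 10^-2 M
Ag2SO4(s) ⇌ 2 Ag^+ + SO4^2-, so Q = [Ag^+]^2[SO4^2-]
Q = (1.068 × 10^-4)^2(2.707 × 10^-2) = 3.09 × 10^-10
Q < Ksp, so no precipitate of Ag2SO4 forms.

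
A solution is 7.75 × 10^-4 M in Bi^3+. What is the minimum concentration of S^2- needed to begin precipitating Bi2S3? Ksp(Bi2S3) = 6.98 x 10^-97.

[S^2-] = 1.05 x 10^-30 M

Bi2S3(s) <=> 2 Bi^3+ + 3 S^2-
Ksp = [Bi^3+]^2[S^2-]^3
Precipitation begins when Q = Ksp. With [Bi^3+] = 7.75 × 10^-4 M:
6.98 x 10^-97 = (7.75 × 10^-4)^2 × [S^2-]^3
[S^2-] = (6.98 x 10^-97 / 6.006 × 10^-7)^(1/3) = 1.05 x 10^-30 M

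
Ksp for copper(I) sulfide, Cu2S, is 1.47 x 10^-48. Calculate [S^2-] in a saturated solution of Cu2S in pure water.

Cu2S(s) ⇌ 2 Cu^+(aq) + S^2-(aq)
Ksp = [Cu^+]^2[S^2-]
With molar solubility s: [Cu^+] = 2s, [S^2-] = s.
Ksp = (2s)^2s = 4s^3
s = (1.47 x 10^-48 / 4)^(1/3) = 7.163 × 10^-17 M
[S^2-] = s = 7.16 x 10^-17 M

7.16 x 10^-17 M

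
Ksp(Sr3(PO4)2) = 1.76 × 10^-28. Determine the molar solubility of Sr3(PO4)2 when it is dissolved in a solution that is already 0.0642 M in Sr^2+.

4.08e-13 M

Sr3(PO4)2(s) ⇌ 3 Sr^2+(aq) + 2 PO4^3-(aq)
Ksp = [Sr^2+]^3[PO4^3-]^2
Let s be the molar solubility in this solution. [Sr^2+] = 0.0642 + 3s ≈ 0.0642, [PO4^3-] = 2s (common-ion effect: Sr^2+ is already 0.0642 M).
Ksp ≈ (0.0642)^3 × (2s)^2
s = 4.08 × 10^-13 M
Check: 3s = 1.2 × 10^-12 ≪ 0.0642, so the approximation is valid.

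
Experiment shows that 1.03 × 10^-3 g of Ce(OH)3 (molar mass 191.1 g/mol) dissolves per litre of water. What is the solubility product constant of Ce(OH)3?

2.28e-20

Molar solubility s = (1.03 x 10^-3 g/L) / (191.1 g/mol) = 5.390 × 10^-6 M.
Ce(OH)3(s) ⇌ Ce^3+(aq) + 3 OH^-(aq)
Let s = molar solubility. Then [Ce^3+] = s and [OH^-] = 3s.
Ksp = [Ce^3+][OH^-]^3
Substituting: Ksp = s(3s)^3 = 27s^4
Ksp = 27 × (5.390 × 10^-6)^4 = 2.28 × 10^-20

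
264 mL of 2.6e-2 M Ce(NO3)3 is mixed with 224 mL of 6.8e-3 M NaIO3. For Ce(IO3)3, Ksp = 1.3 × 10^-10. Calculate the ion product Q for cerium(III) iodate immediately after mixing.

Total volume = 264 + 224 = 488 mL.
[Ce^3+] = 2.6 × 10^-2 × (264/488) = 1.41 × 10^-2 M
[IO3^-] = 6.8 × 10^-3 × (224/488) = 3.12 x 10^-3 M
Ce(IO3)3(s) ⇌ Ce^3+(aq) + 3 IO3^-(aq), so Q = [Ce^3+][IO3^-]^3
Q = (1.41 × 10^-2)(3.12 × 10^-3)^3 = 4.3 x 10^-10
Q > Ksp, so Ce(IO3)3 will precipitate.

4.3 × 10^-10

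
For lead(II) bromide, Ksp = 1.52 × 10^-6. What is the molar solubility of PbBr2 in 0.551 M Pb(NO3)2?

PbBr2(s) <=> Pb^2+(aq) + 2 Br^-(aq)
Ksp = [Pb^2+][Br^-]^2
Let s = moles of PbBr2 that dissolve per litre. [Pb^2+] = 0.551 + s ≈ 0.551, [Br^-] = 2s (Ksp is small, so little additional dissolves).
Ksp ≈ 0.551 × (2s)^2
s = 8.30 x 10^-4 M
Check: s = 8.3 x 10^-4 ≪ 0.551, so the approximation is valid.

8.30e-4 M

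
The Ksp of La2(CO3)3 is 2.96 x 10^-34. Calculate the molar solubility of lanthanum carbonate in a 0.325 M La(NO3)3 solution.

La2(CO3)3(s) ⇌ 2 La^3+ + 3 CO3^2-
Ksp = [La^3+]^2[CO3^2-]^3
Let s be the molar solubility in this solution. [La^3+] = 0.325 + 2s ≈ 0.325, [CO3^2-] = 3s (since La^3+ from La(NO3)3 dominates).
Ksp ≈ (0.325)^2 × (3s)^3
s = 4.70 x 10^-12 M
Check: 2s = 9.4 x 10^-12 ≪ 0.325, so the approximation is valid.

4.70e-12 M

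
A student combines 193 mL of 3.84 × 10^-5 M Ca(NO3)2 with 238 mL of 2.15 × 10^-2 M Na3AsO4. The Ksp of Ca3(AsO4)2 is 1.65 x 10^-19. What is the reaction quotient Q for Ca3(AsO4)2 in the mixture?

Total volume = 193 + 238 = 431 mL.
[Ca^2+] = 3.84 × 10^-5 × (193/431) = 1.720 × 10^-5 M
[AsO4^3-] = 2.15 x 10^-2 × (238/431) = 1.187 × 10^-2 M
Ca3(AsO4)2(s) <=> 3 Ca^2+(aq) + 2 AsO4^3-(aq), so Q = [Ca^2+]^3[AsO4^3-]^2
Q = (1.720 × 10^-5)^3(1.187 × 10^-2)^2 = 7.17 × 10^-19
Q > Ksp, so Ca3(AsO4)2 will precipitate.

7.17e-19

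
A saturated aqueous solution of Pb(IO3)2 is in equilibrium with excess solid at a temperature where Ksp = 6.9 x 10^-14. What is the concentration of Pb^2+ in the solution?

Pb(IO3)2(s) <=> Pb^2+(aq) + 2 IO3^-(aq)
Ksp = [Pb^2+][IO3^-]^2
If s mol/L of Pb(IO3)2 dissolves, [Pb^2+] = s and [IO3^-] = 2s.
Ksp = s(2s)^2 = 4s^3
Solving, s = (6.9 x 10^-14/4)^(1/3) = 2.58 x 10^-5 M
[Pb^2+] = s = 2.6 × 10^-5 M

[Pb^2+] = 2.6 × 10^-5 M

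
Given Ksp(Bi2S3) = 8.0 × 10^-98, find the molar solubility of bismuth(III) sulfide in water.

Bi2S3(s) <=> 2 Bi^3+ + 3 S^2-
Ksp = [Bi^3+]^2[S^2-]^3
For each mole of Bi2S3 that dissolves: [Bi^3+] = 2s, [S^2-] = 3s.
Substituting: Ksp = (2s)^2(3s)^3 = 108s^5
s = (8.0 × 10^-98 / 108)^(1/5) = 1.5 × 10^-20 M

1.5 × 10^-20 M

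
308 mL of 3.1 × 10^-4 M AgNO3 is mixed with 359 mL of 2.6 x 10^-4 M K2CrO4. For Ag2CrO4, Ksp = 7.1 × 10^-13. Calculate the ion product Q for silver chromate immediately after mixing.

Total volume = 308 + 359 = 667 mL.
[Ag^+] = 3.1 x 10^-4 × (308/667) = 1.43 × 10^-4 M
[CrO4^2-] = 2.6 x 10^-4 × (359/667) = 1.40 × 10^-4 M
Ag2CrO4(s) ⇌ 2 Ag^+ + CrO4^2-, so Q = [Ag^+]^2[CrO4^2-]
Q = (1.43 × 10^-4)^2(1.40 × 10^-4) = 2.9 × 10^-12
Q > Ksp, so Ag2CrO4 will precipitate.

Q = 2.9e-12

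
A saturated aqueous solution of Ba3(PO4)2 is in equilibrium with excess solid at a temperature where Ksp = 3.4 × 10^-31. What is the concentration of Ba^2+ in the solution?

[Ba^2+] = 9.5 x 10^-7 M

Ba3(PO4)2(s) ⇌ 3 Ba^2+(aq) + 2 PO4^3-(aq)
Ksp = [Ba^2+]^3[PO4^3-]^2
With molar solubility s: [Ba^2+] = 3s, [PO4^3-] = 2s.
So Ksp = (3s)^3 × (2s)^2 = 108s^5
Solving, s = (3.4 × 10^-31/108)^(1/5) = 3.16 x 10^-7 M
[Ba^2+] = 3s = 9.5 × 10^-7 M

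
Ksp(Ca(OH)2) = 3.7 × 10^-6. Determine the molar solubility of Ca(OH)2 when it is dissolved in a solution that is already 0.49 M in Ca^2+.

s = 1.4e-3 M

Ca(OH)2(s) ⇌ Ca^2+(aq) + 2 OH^-(aq)
Ksp = [Ca^2+][OH^-]^2
Let s be the molar solubility in this solution. [Ca^2+] = 0.49 + s ≈ 0.49, [OH^-] = 2s (since the Ca^2+ already present dominates).
Ksp ≈ 0.49 × (2s)^2
s = 1.4 x 10^-3 M
Check: s = 1.4 x 10^-3 ≪ 0.49, so the approximation is valid.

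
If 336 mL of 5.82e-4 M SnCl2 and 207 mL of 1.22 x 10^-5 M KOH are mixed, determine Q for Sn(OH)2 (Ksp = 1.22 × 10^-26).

Q ≈ 7.79 × 10^-15

Total volume = 336 + 207 = 543 mL.
[Sn^2+] = 5.82 x 10^-4 × (336/543) = 3.601 x 10^-4 M
[OH^-] = 1.22 × 10^-5 × (207/543) = 4.651 × 10^-6 M
Sn(OH)2(s) ⇌ Sn^2+ + 2 OH^-, so Q = [Sn^2+][OH^-]^2
Q = (3.601 x 10^-4)(4.651 × 10^-6)^2 = 7.79 x 10^-15
Q > Ksp, so Sn(OH)2 will precipitate.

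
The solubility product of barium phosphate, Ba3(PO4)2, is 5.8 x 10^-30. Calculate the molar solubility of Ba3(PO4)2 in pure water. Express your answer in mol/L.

Ba3(PO4)2(s) ⇌ 3 Ba^2+ + 2 PO4^3-
Ksp = [Ba^2+]^3[PO4^3-]^2
Let s = molar solubility. Then [Ba^2+] = 3s and [PO4^3-] = 2s.
Substituting: Ksp = (3s)^3(2s)^2 = 108s^5
Solving, s = (5.8 x 10^-30/108)^(1/5) = 5.6 × 10^-7 M

s ≈ 5.6 × 10^-7 M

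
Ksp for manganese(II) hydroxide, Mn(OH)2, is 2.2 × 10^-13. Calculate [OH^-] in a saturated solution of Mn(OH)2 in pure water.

Mn(OH)2(s) ⇌ Mn^2+(aq) + 2 OH^-(aq)
Ksp = [Mn^2+][OH^-]^2
With molar solubility s: [Mn^2+] = s, [OH^-] = 2s.
Substituting: Ksp = s(2s)^2 = 4s^3
Solving, s = (2.2 × 10^-13/4)^(1/3) = 3.80 x 10^-5 M
[OH^-] = 2s = 7.6 × 10^-5 M

7.6 x 10^-5 M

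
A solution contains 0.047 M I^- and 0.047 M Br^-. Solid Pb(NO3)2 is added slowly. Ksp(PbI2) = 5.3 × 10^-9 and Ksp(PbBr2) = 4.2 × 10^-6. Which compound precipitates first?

Precipitation of each salt starts when its ion product equals its Ksp.
For PbI2: 5.3 × 10^-9 = (0.047)^2 × [Pb^2+]  ⇒  [Pb^2+] = 2.4 x 10^-6 M.
For PbBr2: 4.2 × 10^-6 = (0.047)^2 × [Pb^2+]  ⇒  [Pb^2+] = 1.9 x 10^-3 M.
The salt with the lower threshold [Pb^2+] precipitates first: PbI2.

PbI2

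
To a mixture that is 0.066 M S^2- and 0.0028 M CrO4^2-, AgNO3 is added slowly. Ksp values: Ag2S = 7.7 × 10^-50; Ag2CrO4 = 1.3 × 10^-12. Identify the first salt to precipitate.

Each salt begins to precipitate when Q = Ksp, i.e. when [Ag^+] reaches its threshold.
For Ag2S: 7.7 × 10^-50 = 0.066 × [Ag^+]^2  ⇒  [Ag^+] = 1.1 × 10^-24 M.
For Ag2CrO4: 1.3 × 10^-12 = 0.0028 × [Ag^+]^2  ⇒  [Ag^+] = 2.2 x 10^-5 M.
The salt with the lower threshold [Ag^+] precipitates first: Ag2S.

Ag2S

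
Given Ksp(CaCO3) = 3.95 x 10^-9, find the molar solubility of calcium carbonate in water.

s = 6.28 x 10^-5 M

CaCO3(s) ⇌ Ca^2+ + CO3^2-
Ksp = [Ca^2+][CO3^2-]
If s mol/L of CaCO3 dissolves, [Ca^2+] = s and [CO3^2-] = s.
Ksp = s × s = s^2
s = (3.95 x 10^-9)^(1/2) = 6.28 × 10^-5 M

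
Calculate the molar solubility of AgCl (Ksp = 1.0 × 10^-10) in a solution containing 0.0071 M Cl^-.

AgCl(s) ⇌ Ag^+(aq) + Cl^-(aq)
Ksp = [Ag^+][Cl^-]
Let s be the molar solubility in this solution. [Ag^+] = s, [Cl^-] = 0.0071 + s ≈ 0.0071 (Ksp is small, so little additional dissolves).
Ksp ≈ s × 0.0071
s = 1.4 × 10^-8 M
Check: s = 1.4 × 10^-8 ≪ 0.0071, so the approximation is valid.

1.4e-8 M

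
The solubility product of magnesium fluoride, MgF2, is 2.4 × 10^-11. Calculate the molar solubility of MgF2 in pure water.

MgF2(s) ⇌ Mg^2+(aq) + 2 F^-(aq)
Ksp = [Mg^2+][F^-]^2
If s mol/L of MgF2 dissolves, [Mg^2+] = s and [F^-] = 2s.
So Ksp = s × (2s)^2 = 4s^3
s^3 = 2.4 × 10^-11 / 4, so s = 1.8 × 10^-4 M

1.8 × 10^-4 M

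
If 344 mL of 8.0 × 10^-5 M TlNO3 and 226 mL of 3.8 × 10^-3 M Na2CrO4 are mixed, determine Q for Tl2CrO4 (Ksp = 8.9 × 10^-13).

Total volume = 344 + 226 = 570 mL.
[Tl^+] = 8.0 x 10^-5 × (344/570) = 4.83 × 10^-5 M
[CrO4^2-] = 3.8 x 10^-3 × (226/570) = 1.51 x 10^-3 M
Tl2CrO4(s) <=> 2 Tl^+(aq) + CrO4^2-(aq), so Q = [Tl^+]^2[CrO4^2-]
Q = (4.83 x 10^-5)^2(1.51 x 10^-3) = 3.5 × 10^-12
Q > Ksp, so Tl2CrO4 will precipitate.

Q = 3.5 × 10^-12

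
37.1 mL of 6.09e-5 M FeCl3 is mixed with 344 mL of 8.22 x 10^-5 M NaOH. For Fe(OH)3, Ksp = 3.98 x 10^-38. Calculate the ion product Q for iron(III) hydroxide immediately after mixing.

Total volume = 37.1 + 344 = 381.1 mL.
[Fe^3+] = 6.09 × 10^-5 × (37.1/381.1) = 5.929 x 10^-6 M
[OH^-] = 8.22 × 10^-5 × (344/381.1) = 7.420 x 10^-5 M
Fe(OH)3(s) ⇌ Fe^3+(aq) + 3 OH^-(aq), so Q = [Fe^3+][OH^-]^3
Q = (5.929 x 10^-6)(7.420 × 10^-5)^3 = 2.42 × 10^-18
Q > Ksp, so Fe(OH)3 will precipitate.

2.42e-18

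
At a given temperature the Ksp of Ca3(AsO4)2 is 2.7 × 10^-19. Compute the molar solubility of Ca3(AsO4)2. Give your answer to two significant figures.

7.6 x 10^-5 M

Ca3(AsO4)2(s) ⇌ 3 Ca^2+(aq) + 2 AsO4^3-(aq)
Ksp = [Ca^2+]^3[AsO4^3-]^2
With molar solubility s: [Ca^2+] = 3s, [AsO4^3-] = 2s.
Substituting: Ksp = (3s)^3(2s)^2 = 108s^5
Solving, s = (2.7 × 10^-19/108)^(1/5) = 7.6 × 10^-5 M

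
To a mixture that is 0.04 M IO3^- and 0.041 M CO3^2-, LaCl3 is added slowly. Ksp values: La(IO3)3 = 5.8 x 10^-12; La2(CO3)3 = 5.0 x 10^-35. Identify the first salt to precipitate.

La2(CO3)3

Precipitation of each salt starts when its ion product equals its Ksp.
For La(IO3)3: 5.8 x 10^-12 = (0.04)^3 × [La^3+]  ⇒  [La^3+] = 9.1 x 10^-8 M.
For La2(CO3)3: 5.0 x 10^-35 = (0.041)^3 × [La^3+]^2  ⇒  [La^3+] = 8.5 × 10^-16 M.
The salt with the lower threshold [La^3+] precipitates first: La2(CO3)3.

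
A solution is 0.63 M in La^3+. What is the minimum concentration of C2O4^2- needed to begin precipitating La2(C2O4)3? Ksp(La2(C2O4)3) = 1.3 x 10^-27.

1.5 x 10^-9 M

La2(C2O4)3(s) ⇌ 2 La^3+(aq) + 3 C2O4^2-(aq)
Ksp = [La^3+]^2[C2O4^2-]^3
Precipitation begins when Q = Ksp. With [La^3+] = 0.63 M:
1.3 x 10^-27 = (0.63)^2 × [C2O4^2-]^3
[C2O4^2-] = (1.3 x 10^-27 / 3.97 × 10^-1)^(1/3) = 1.5 × 10^-9 M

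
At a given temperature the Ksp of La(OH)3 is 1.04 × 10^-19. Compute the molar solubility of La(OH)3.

7.88 x 10^-6 M

La(OH)3(s) ⇌ La^3+(aq) + 3 OH^-(aq)
Ksp = [La^3+][OH^-]^3
Let s = molar solubility. Then [La^3+] = s and [OH^-] = 3s.
Ksp = s(3s)^3 = 27s^4
Solving, s = (1.04 × 10^-19/27)^(1/4) = 7.88 × 10^-6 M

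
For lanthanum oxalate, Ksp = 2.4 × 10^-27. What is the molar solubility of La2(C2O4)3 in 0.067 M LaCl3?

La2(C2O4)3(s) ⇌ 2 La^3+ + 3 C2O4^2-
Ksp = [La^3+]^2[C2O4^2-]^3
Let s = moles of La2(C2O4)3 that dissolve per litre. [La^3+] = 0.067 + 2s ≈ 0.067, [C2O4^2-] = 3s (Ksp is small, so little additional dissolves).
Ksp ≈ (0.067)^2 × (3s)^3
s = 2.7 x 10^-9 M
Check: 2s = 5.4 × 10^-9 ≪ 0.067, so the approximation is valid.

s ≈ 2.7e-9 M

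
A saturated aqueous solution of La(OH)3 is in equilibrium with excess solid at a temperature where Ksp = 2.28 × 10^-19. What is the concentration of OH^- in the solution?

[OH^-] ≈ 2.88 × 10^-5 M

La(OH)3(s) ⇌ La^3+ + 3 OH^-
Ksp = [La^3+][OH^-]^3
With molar solubility s: [La^3+] = s, [OH^-] = 3s.
So Ksp = s × (3s)^3 = 27s^4
Solving, s = (2.28 × 10^-19/27)^(1/4) = 9.586 × 10^-6 M
[OH^-] = 3s = 2.88 × 10^-5 M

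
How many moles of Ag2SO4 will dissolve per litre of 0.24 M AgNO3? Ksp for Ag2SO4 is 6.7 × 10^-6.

1.2 × 10^-4 M

Ag2SO4(s) <=> 2 Ag^+ + SO4^2-
Ksp = [Ag^+]^2[SO4^2-]
Let s be the molar solubility in this solution. [Ag^+] = 0.24 + 2s ≈ 0.24, [SO4^2-] = s (common-ion effect: Ag^+ is already 0.24 M).
Ksp ≈ (0.24)^2 × s
s = 1.2 × 10^-4 M
Check: 2s = 2.3 × 10^-4 ≪ 0.24, so the approximation is valid.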